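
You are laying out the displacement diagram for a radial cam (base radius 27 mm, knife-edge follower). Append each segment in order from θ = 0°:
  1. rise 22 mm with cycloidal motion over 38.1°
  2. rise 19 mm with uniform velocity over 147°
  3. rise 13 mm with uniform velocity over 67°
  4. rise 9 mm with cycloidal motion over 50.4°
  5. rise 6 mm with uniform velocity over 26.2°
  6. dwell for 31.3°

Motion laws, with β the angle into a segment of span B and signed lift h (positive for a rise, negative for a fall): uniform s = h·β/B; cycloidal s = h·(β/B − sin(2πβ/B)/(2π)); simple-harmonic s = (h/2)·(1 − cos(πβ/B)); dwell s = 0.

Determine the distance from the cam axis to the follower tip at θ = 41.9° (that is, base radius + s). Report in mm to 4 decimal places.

seg 1 [0°–38.1°] cycloidal, h=22: full span → s += 22 → s = 22.0000
seg 2 [38.1°–185.1°] uniform, h=19: θ=41.9° here. β=3.8, B=147. 19·3.8/147 = 0.4912 → s = 22.4912
radial distance = base radius + s = 27 + 22.4912 = 49.4912

49.4912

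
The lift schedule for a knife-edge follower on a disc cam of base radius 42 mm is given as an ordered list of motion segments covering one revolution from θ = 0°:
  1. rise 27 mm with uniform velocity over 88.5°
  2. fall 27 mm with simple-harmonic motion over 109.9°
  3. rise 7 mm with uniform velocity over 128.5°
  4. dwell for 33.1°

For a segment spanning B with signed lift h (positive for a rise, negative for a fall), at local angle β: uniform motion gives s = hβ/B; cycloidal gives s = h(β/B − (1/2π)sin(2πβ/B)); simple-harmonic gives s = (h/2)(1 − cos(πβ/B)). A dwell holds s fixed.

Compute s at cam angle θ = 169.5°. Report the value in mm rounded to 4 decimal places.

seg 1 [0°–88.5°] uniform, h=27: full span → s += 27 → s = 27.0000
seg 2 [88.5°–198.4°] simple-harmonic, h=-27: θ=169.5° here. β=81, B=109.9. -27/2·(1 − cos(π·0.7370)) = -22.6493 → s = 4.3507

4.3507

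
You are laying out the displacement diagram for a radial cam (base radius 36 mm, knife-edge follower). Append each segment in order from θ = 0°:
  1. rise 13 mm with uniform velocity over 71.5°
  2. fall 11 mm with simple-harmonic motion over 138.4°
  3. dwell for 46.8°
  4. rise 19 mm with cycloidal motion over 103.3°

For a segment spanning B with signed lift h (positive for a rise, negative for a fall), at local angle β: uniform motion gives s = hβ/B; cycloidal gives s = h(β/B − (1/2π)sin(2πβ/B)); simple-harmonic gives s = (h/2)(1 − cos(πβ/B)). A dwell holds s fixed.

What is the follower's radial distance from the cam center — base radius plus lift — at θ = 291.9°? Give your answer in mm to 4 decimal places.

seg 1 [0°–71.5°] uniform, h=13: full span → s += 13 → s = 13.0000
seg 2 [71.5°–209.9°] simple-harmonic, h=-11: full span → s += -11 → s = 2.0000
seg 3 [209.9°–256.7°] dwell: s stays 2.0000
seg 4 [256.7°–360°] cycloidal, h=19: θ=291.9° here. β=35.2, B=103.3. 19·(0.3408 − sin(2π·0.3408)/(2π)) = 3.9289 → s = 5.9289
radial distance = base radius + s = 36 + 5.9289 = 41.9289

41.9289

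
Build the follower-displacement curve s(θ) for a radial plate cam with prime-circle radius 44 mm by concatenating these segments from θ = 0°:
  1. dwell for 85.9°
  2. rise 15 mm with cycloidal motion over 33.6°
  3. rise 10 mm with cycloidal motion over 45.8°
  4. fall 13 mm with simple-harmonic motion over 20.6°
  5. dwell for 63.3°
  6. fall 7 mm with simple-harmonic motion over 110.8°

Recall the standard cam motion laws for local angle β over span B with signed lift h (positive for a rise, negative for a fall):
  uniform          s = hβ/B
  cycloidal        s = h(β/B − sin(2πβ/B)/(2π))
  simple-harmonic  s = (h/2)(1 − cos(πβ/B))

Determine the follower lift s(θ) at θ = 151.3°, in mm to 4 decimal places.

seg 1 [0°–85.9°] dwell: s stays 0.0000
seg 2 [85.9°–119.5°] cycloidal, h=15: full span → s += 15 → s = 15.0000
seg 3 [119.5°–165.3°] cycloidal, h=10: θ=151.3° here. β=31.8, B=45.8. 10·(0.6943 − sin(2π·0.6943)/(2π)) = 8.4384 → s = 23.4384

23.4384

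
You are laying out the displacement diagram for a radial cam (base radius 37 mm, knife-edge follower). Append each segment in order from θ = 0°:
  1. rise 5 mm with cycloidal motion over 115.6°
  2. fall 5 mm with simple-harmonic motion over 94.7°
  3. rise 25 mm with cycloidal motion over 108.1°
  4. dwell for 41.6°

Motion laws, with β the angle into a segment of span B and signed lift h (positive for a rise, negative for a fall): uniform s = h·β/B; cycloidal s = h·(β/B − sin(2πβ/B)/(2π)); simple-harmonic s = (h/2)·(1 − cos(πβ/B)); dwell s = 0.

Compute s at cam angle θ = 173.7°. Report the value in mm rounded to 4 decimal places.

seg 1 [0°–115.6°] cycloidal, h=5: full span → s += 5 → s = 5.0000
seg 2 [115.6°–210.3°] simple-harmonic, h=-5: θ=173.7° here. β=58.1, B=94.7. -5/2·(1 − cos(π·0.6135)) = -3.3728 → s = 1.6272

1.6272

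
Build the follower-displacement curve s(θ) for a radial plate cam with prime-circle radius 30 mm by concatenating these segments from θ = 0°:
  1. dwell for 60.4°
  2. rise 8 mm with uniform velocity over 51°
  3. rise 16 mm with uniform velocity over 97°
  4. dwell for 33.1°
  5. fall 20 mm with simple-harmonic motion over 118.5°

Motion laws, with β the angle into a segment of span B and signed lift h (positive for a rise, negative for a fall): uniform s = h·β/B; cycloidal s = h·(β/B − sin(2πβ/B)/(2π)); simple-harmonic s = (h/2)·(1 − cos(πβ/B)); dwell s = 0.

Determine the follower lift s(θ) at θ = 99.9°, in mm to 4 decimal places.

seg 1 [0°–60.4°] dwell: s stays 0.0000
seg 2 [60.4°–111.4°] uniform, h=8: θ=99.9° here. β=39.5, B=51. 8·39.5/51 = 6.1961 → s = 6.1961

6.1961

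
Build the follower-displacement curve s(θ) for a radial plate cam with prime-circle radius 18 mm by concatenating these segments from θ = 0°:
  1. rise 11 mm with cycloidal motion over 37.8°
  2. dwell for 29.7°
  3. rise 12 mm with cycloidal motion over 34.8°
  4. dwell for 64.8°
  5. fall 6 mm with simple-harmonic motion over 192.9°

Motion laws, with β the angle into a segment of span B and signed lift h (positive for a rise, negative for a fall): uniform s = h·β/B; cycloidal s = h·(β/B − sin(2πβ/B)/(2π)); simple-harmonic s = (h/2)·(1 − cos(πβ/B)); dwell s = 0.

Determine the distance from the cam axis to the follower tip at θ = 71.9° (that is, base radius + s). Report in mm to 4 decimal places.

seg 1 [0°–37.8°] cycloidal, h=11: full span → s += 11 → s = 11.0000
seg 2 [37.8°–67.5°] dwell: s stays 11.0000
seg 3 [67.5°–102.3°] cycloidal, h=12: θ=71.9° here. β=4.4, B=34.8. 12·(0.1264 − sin(2π·0.1264)/(2π)) = 0.1546 → s = 11.1546
radial distance = base radius + s = 18 + 11.1546 = 29.1546

29.1546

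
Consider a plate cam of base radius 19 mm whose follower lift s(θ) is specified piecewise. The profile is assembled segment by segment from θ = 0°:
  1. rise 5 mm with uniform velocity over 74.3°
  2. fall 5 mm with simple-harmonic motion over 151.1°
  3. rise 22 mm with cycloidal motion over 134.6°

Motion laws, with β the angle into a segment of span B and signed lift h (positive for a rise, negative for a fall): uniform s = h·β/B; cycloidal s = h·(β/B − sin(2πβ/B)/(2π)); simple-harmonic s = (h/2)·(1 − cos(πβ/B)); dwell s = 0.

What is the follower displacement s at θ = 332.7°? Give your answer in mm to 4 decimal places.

seg 1 [0°–74.3°] uniform, h=5: full span → s += 5 → s = 5.0000
seg 2 [74.3°–225.4°] simple-harmonic, h=-5: full span → s += -5 → s = 0.0000
seg 3 [225.4°–360°] cycloidal, h=22: θ=332.7° here. β=107.3, B=134.6. 22·(0.7972 − sin(2π·0.7972)/(2π)) = 20.8866 → s = 20.8866

20.8866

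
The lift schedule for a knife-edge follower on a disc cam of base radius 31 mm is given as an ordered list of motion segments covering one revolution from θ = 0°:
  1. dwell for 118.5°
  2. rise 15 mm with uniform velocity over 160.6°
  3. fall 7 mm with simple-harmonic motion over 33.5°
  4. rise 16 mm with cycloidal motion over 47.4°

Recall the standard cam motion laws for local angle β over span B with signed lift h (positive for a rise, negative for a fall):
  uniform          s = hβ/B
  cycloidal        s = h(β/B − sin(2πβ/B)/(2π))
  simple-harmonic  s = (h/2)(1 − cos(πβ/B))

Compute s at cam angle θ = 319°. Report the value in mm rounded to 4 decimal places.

seg 1 [0°–118.5°] dwell: s stays 0.0000
seg 2 [118.5°–279.1°] uniform, h=15: full span → s += 15 → s = 15.0000
seg 3 [279.1°–312.6°] simple-harmonic, h=-7: full span → s += -7 → s = 8.0000
seg 4 [312.6°–360°] cycloidal, h=16: θ=319° here. β=6.4, B=47.4. 16·(0.1350 − sin(2π·0.1350)/(2π)) = 0.2500 → s = 8.2500

8.2500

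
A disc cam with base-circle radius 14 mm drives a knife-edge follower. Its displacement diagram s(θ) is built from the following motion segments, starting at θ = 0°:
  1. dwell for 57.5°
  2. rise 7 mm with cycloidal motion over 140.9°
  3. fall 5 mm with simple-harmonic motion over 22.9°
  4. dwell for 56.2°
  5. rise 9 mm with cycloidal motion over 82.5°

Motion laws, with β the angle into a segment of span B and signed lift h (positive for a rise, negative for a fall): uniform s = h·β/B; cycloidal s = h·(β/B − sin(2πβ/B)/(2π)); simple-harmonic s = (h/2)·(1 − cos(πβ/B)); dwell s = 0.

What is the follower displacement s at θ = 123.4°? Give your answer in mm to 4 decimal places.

seg 1 [0°–57.5°] dwell: s stays 0.0000
seg 2 [57.5°–198.4°] cycloidal, h=7: θ=123.4° here. β=65.9, B=140.9. 7·(0.4677 − sin(2π·0.4677)/(2π)) = 3.0495 → s = 3.0495

3.0495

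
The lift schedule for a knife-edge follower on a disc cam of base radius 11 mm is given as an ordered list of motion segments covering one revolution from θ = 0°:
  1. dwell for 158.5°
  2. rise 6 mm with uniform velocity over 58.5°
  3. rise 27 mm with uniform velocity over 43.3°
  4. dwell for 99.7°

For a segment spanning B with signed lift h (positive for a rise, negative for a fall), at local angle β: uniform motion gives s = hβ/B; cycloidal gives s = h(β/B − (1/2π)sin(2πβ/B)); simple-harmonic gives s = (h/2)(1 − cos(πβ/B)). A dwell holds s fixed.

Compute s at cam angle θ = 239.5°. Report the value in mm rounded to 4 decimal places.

seg 1 [0°–158.5°] dwell: s stays 0.0000
seg 2 [158.5°–217°] uniform, h=6: full span → s += 6 → s = 6.0000
seg 3 [217°–260.3°] uniform, h=27: θ=239.5° here. β=22.5, B=43.3. 27·22.5/43.3 = 14.0300 → s = 20.0300

20.0300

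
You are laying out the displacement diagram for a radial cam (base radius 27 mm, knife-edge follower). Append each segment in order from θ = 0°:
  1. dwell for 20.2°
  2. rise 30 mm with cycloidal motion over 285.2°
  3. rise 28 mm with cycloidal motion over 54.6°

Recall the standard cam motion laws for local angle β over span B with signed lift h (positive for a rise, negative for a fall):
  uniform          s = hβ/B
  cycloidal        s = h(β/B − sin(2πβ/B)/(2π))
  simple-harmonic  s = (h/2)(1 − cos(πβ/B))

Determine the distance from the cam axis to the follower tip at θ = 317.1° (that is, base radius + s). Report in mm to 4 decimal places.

seg 1 [0°–20.2°] dwell: s stays 0.0000
seg 2 [20.2°–305.4°] cycloidal, h=30: full span → s += 30 → s = 30.0000
seg 3 [305.4°–360°] cycloidal, h=28: θ=317.1° here. β=11.7, B=54.6. 28·(0.2143 − sin(2π·0.2143)/(2π)) = 1.6554 → s = 31.6554
radial distance = base radius + s = 27 + 31.6554 = 58.6554

58.6554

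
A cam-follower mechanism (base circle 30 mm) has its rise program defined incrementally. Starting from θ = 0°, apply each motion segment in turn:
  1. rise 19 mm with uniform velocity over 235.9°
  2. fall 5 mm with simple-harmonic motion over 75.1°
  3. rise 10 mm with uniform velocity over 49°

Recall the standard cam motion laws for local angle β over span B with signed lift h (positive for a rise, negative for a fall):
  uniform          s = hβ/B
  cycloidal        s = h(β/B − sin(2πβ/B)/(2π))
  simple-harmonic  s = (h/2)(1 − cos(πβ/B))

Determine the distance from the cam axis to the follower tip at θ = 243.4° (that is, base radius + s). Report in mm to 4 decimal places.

seg 1 [0°–235.9°] uniform, h=19: full span → s += 19 → s = 19.0000
seg 2 [235.9°–311°] simple-harmonic, h=-5: θ=243.4° here. β=7.5, B=75.1. -5/2·(1 − cos(π·0.0999)) = -0.1220 → s = 18.8780
radial distance = base radius + s = 30 + 18.8780 = 48.8780

48.8780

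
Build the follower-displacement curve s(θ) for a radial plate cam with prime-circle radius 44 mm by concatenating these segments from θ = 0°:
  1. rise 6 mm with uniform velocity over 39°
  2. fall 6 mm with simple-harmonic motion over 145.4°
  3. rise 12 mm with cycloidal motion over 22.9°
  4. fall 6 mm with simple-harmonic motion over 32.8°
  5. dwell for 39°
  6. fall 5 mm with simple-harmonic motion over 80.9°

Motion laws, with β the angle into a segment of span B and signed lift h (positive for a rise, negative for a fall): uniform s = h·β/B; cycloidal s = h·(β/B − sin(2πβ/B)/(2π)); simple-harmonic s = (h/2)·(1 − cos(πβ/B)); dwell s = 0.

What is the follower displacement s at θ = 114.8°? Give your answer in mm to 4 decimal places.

seg 1 [0°–39°] uniform, h=6: full span → s += 6 → s = 6.0000
seg 2 [39°–184.4°] simple-harmonic, h=-6: θ=114.8° here. β=75.8, B=145.4. -6/2·(1 − cos(π·0.5213)) = -3.2008 → s = 2.7992

2.7992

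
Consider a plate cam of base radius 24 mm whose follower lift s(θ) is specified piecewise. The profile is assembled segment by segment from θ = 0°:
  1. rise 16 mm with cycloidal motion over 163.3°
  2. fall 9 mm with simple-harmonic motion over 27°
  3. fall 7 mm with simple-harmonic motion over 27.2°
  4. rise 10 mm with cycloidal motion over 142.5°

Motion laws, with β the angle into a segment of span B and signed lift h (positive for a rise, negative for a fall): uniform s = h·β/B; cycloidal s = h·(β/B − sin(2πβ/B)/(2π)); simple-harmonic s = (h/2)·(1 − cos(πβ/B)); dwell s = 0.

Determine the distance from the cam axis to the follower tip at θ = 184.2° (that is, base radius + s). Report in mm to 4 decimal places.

seg 1 [0°–163.3°] cycloidal, h=16: full span → s += 16 → s = 16.0000
seg 2 [163.3°–190.3°] simple-harmonic, h=-9: θ=184.2° here. β=20.9, B=27. -9/2·(1 − cos(π·0.7741)) = -7.9133 → s = 8.0867
radial distance = base radius + s = 24 + 8.0867 = 32.0867

32.0867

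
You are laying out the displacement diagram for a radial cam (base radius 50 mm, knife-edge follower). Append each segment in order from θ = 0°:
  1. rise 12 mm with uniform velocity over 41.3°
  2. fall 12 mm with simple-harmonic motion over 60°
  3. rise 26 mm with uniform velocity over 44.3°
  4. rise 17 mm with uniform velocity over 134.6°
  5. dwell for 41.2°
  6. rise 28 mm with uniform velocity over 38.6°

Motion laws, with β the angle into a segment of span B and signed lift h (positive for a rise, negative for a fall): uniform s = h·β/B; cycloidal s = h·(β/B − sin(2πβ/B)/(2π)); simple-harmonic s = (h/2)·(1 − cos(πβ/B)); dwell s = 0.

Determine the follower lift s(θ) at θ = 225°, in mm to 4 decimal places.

seg 1 [0°–41.3°] uniform, h=12: full span → s += 12 → s = 12.0000
seg 2 [41.3°–101.3°] simple-harmonic, h=-12: full span → s += -12 → s = 0.0000
seg 3 [101.3°–145.6°] uniform, h=26: full span → s += 26 → s = 26.0000
seg 4 [145.6°–280.2°] uniform, h=17: θ=225° here. β=79.4, B=134.6. 17·79.4/134.6 = 10.0282 → s = 36.0282

36.0282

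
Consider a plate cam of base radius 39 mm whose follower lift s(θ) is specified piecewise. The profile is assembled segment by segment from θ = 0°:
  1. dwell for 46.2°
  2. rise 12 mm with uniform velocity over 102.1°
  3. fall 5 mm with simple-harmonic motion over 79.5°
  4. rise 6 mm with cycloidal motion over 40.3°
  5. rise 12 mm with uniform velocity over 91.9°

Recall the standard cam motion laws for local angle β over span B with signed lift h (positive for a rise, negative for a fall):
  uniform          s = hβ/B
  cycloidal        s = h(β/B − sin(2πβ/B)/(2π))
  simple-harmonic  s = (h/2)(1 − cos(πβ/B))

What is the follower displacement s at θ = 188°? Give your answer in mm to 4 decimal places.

seg 1 [0°–46.2°] dwell: s stays 0.0000
seg 2 [46.2°–148.3°] uniform, h=12: full span → s += 12 → s = 12.0000
seg 3 [148.3°–227.8°] simple-harmonic, h=-5: θ=188° here. β=39.7, B=79.5. -5/2·(1 − cos(π·0.4994)) = -2.4951 → s = 9.5049

9.5049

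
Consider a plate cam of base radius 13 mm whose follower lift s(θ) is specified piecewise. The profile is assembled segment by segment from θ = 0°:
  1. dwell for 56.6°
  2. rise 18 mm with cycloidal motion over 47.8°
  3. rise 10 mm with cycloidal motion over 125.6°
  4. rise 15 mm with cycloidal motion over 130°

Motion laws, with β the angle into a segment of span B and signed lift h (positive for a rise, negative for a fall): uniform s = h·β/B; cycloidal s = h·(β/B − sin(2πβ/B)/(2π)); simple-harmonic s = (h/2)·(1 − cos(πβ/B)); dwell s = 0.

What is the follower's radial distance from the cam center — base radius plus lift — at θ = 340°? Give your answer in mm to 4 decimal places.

seg 1 [0°–56.6°] dwell: s stays 0.0000
seg 2 [56.6°–104.4°] cycloidal, h=18: full span → s += 18 → s = 18.0000
seg 3 [104.4°–230°] cycloidal, h=10: full span → s += 10 → s = 28.0000
seg 4 [230°–360°] cycloidal, h=15: θ=340° here. β=110, B=130. 15·(0.8462 − sin(2π·0.8462)/(2π)) = 14.6570 → s = 42.6570
radial distance = base radius + s = 13 + 42.6570 = 55.6570

55.6570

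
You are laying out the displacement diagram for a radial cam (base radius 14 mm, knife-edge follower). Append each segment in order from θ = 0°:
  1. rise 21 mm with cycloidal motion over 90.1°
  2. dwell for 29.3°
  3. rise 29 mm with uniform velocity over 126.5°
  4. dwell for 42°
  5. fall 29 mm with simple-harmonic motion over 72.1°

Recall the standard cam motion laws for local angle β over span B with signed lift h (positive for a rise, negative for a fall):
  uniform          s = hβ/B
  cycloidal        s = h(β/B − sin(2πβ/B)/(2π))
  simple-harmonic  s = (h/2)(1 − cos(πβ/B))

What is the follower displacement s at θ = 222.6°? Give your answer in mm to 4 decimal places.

seg 1 [0°–90.1°] cycloidal, h=21: full span → s += 21 → s = 21.0000
seg 2 [90.1°–119.4°] dwell: s stays 21.0000
seg 3 [119.4°–245.9°] uniform, h=29: θ=222.6° here. β=103.2, B=126.5. 29·103.2/126.5 = 23.6585 → s = 44.6585

44.6585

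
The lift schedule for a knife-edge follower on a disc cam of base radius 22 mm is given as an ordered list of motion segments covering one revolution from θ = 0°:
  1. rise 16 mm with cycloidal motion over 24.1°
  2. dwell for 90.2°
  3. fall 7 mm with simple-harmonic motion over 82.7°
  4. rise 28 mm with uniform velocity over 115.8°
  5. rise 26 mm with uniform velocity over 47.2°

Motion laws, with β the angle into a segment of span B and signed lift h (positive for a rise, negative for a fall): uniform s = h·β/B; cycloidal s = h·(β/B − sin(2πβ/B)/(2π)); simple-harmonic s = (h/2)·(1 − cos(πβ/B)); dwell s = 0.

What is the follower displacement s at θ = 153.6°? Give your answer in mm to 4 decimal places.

seg 1 [0°–24.1°] cycloidal, h=16: full span → s += 16 → s = 16.0000
seg 2 [24.1°–114.3°] dwell: s stays 16.0000
seg 3 [114.3°–197°] simple-harmonic, h=-7: θ=153.6° here. β=39.3, B=82.7. -7/2·(1 − cos(π·0.4752)) = -3.2277 → s = 12.7723

12.7723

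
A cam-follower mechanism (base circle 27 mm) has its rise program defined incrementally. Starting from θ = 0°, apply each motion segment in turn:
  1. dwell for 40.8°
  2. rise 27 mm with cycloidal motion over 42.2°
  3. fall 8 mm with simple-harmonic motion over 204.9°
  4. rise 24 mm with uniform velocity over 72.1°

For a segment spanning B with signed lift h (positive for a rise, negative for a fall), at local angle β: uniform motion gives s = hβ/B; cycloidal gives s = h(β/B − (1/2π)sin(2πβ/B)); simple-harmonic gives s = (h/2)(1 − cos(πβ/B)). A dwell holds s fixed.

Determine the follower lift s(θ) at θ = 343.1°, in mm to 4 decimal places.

seg 1 [0°–40.8°] dwell: s stays 0.0000
seg 2 [40.8°–83°] cycloidal, h=27: full span → s += 27 → s = 27.0000
seg 3 [83°–287.9°] simple-harmonic, h=-8: full span → s += -8 → s = 19.0000
seg 4 [287.9°–360°] uniform, h=24: θ=343.1° here. β=55.2, B=72.1. 24·55.2/72.1 = 18.3745 → s = 37.3745

37.3745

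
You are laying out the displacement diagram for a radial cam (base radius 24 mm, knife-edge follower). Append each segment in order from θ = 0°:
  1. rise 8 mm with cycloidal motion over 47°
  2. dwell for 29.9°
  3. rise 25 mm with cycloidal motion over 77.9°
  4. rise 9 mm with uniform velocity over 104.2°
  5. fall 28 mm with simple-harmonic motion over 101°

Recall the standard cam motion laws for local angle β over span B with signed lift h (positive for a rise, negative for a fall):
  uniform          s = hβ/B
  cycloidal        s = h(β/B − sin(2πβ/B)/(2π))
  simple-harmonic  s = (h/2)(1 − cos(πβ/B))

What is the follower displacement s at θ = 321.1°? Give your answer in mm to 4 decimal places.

seg 1 [0°–47°] cycloidal, h=8: full span → s += 8 → s = 8.0000
seg 2 [47°–76.9°] dwell: s stays 8.0000
seg 3 [76.9°–154.8°] cycloidal, h=25: full span → s += 25 → s = 33.0000
seg 4 [154.8°–259°] uniform, h=9: full span → s += 9 → s = 42.0000
seg 5 [259°–360°] simple-harmonic, h=-28: θ=321.1° here. β=62.1, B=101. -28/2·(1 − cos(π·0.6149)) = -18.9425 → s = 23.0575

23.0575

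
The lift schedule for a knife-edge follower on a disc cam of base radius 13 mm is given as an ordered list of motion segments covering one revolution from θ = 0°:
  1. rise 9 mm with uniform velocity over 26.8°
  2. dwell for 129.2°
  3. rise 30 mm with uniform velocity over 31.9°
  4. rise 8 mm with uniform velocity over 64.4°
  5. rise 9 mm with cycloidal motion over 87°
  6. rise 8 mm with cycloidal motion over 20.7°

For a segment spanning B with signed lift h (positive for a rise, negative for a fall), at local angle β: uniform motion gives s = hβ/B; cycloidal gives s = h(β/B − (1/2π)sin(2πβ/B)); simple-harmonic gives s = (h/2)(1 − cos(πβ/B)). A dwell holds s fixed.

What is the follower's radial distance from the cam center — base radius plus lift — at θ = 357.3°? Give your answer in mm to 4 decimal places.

seg 1 [0°–26.8°] uniform, h=9: full span → s += 9 → s = 9.0000
seg 2 [26.8°–156°] dwell: s stays 9.0000
seg 3 [156°–187.9°] uniform, h=30: full span → s += 30 → s = 39.0000
seg 4 [187.9°–252.3°] uniform, h=8: full span → s += 8 → s = 47.0000
seg 5 [252.3°–339.3°] cycloidal, h=9: full span → s += 9 → s = 56.0000
seg 6 [339.3°–360°] cycloidal, h=8: θ=357.3° here. β=18, B=20.7. 8·(0.8696 − sin(2π·0.8696)/(2π)) = 7.8871 → s = 63.8871
radial distance = base radius + s = 13 + 63.8871 = 76.8871

76.8871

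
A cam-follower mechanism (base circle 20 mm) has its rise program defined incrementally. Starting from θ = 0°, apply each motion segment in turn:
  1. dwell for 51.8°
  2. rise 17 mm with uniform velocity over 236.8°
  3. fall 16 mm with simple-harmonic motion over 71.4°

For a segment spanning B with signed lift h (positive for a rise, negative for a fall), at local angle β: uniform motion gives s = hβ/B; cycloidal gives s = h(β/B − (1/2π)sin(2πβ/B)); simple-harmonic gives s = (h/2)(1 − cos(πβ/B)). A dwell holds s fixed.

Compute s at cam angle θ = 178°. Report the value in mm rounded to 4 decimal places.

seg 1 [0°–51.8°] dwell: s stays 0.0000
seg 2 [51.8°–288.6°] uniform, h=17: θ=178° here. β=126.2, B=236.8. 17·126.2/236.8 = 9.0600 → s = 9.0600

9.0600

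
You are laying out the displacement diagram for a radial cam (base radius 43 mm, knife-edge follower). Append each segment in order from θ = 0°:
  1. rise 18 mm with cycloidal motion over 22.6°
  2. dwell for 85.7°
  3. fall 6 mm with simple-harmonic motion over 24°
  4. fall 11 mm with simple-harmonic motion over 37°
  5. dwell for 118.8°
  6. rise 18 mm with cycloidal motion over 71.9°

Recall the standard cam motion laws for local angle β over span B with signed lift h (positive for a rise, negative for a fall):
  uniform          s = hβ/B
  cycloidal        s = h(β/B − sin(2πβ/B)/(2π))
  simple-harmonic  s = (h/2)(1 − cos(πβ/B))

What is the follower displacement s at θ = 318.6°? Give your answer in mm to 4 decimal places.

seg 1 [0°–22.6°] cycloidal, h=18: full span → s += 18 → s = 18.0000
seg 2 [22.6°–108.3°] dwell: s stays 18.0000
seg 3 [108.3°–132.3°] simple-harmonic, h=-6: full span → s += -6 → s = 12.0000
seg 4 [132.3°–169.3°] simple-harmonic, h=-11: full span → s += -11 → s = 1.0000
seg 5 [169.3°–288.1°] dwell: s stays 1.0000
seg 6 [288.1°–360°] cycloidal, h=18: θ=318.6° here. β=30.5, B=71.9. 18·(0.4242 − sin(2π·0.4242)/(2π)) = 6.3222 → s = 7.3222

7.3222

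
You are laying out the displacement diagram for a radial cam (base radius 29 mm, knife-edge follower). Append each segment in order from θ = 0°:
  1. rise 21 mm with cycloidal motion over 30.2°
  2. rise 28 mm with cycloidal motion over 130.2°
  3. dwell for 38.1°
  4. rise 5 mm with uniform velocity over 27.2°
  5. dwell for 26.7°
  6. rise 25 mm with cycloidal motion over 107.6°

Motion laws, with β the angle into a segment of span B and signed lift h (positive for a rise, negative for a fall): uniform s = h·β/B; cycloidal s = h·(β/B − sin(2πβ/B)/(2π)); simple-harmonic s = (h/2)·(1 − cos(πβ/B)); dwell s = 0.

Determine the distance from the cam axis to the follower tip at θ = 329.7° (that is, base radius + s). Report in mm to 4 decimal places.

seg 1 [0°–30.2°] cycloidal, h=21: full span → s += 21 → s = 21.0000
seg 2 [30.2°–160.4°] cycloidal, h=28: full span → s += 28 → s = 49.0000
seg 3 [160.4°–198.5°] dwell: s stays 49.0000
seg 4 [198.5°–225.7°] uniform, h=5: full span → s += 5 → s = 54.0000
seg 5 [225.7°–252.4°] dwell: s stays 54.0000
seg 6 [252.4°–360°] cycloidal, h=25: θ=329.7° here. β=77.3, B=107.6. 25·(0.7184 − sin(2π·0.7184)/(2π)) = 21.8607 → s = 75.8607
radial distance = base radius + s = 29 + 75.8607 = 104.8607

104.8607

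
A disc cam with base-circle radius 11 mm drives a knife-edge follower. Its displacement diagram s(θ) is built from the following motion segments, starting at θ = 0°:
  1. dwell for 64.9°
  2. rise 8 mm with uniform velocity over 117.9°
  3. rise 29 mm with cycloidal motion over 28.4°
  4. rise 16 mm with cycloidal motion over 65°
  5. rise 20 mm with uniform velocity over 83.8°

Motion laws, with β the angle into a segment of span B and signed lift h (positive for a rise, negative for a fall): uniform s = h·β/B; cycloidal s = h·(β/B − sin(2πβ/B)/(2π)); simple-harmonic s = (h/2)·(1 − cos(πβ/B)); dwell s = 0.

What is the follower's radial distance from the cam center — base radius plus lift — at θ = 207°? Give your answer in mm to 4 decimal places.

seg 1 [0°–64.9°] dwell: s stays 0.0000
seg 2 [64.9°–182.8°] uniform, h=8: full span → s += 8 → s = 8.0000
seg 3 [182.8°–211.2°] cycloidal, h=29: θ=207° here. β=24.2, B=28.4. 29·(0.8521 − sin(2π·0.8521)/(2π)) = 28.4089 → s = 36.4089
radial distance = base radius + s = 11 + 36.4089 = 47.4089

47.4089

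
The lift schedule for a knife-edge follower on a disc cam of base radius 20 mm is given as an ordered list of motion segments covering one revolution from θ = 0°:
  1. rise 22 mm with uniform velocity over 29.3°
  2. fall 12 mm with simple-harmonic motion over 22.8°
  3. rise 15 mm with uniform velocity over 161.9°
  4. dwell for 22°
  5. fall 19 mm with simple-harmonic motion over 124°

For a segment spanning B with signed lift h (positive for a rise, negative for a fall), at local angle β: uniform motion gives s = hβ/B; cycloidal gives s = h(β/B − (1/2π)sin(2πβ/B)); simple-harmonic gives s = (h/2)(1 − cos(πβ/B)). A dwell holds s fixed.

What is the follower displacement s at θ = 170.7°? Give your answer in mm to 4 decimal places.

seg 1 [0°–29.3°] uniform, h=22: full span → s += 22 → s = 22.0000
seg 2 [29.3°–52.1°] simple-harmonic, h=-12: full span → s += -12 → s = 10.0000
seg 3 [52.1°–214°] uniform, h=15: θ=170.7° here. β=118.6, B=161.9. 15·118.6/161.9 = 10.9883 → s = 20.9883

20.9883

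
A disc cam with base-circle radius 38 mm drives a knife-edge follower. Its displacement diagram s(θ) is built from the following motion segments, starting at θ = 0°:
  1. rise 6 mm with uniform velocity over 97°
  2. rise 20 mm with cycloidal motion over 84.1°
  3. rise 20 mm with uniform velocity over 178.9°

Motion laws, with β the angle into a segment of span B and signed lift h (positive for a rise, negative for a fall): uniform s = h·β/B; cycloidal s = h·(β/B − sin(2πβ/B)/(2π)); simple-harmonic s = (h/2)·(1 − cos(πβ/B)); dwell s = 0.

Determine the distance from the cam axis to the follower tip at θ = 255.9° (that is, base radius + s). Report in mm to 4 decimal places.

seg 1 [0°–97°] uniform, h=6: full span → s += 6 → s = 6.0000
seg 2 [97°–181.1°] cycloidal, h=20: full span → s += 20 → s = 26.0000
seg 3 [181.1°–360°] uniform, h=20: θ=255.9° here. β=74.8, B=178.9. 20·74.8/178.9 = 8.3622 → s = 34.3622
radial distance = base radius + s = 38 + 34.3622 = 72.3622

72.3622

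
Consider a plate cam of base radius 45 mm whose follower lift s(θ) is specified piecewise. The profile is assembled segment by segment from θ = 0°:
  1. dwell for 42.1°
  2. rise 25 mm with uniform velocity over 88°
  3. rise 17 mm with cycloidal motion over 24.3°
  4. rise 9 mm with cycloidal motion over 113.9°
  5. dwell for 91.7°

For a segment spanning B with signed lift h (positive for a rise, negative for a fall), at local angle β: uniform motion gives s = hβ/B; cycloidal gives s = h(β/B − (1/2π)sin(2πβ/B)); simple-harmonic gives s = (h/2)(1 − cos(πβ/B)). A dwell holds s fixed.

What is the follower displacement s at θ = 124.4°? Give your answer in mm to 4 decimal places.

seg 1 [0°–42.1°] dwell: s stays 0.0000
seg 2 [42.1°–130.1°] uniform, h=25: θ=124.4° here. β=82.3, B=88. 25·82.3/88 = 23.3807 → s = 23.3807

23.3807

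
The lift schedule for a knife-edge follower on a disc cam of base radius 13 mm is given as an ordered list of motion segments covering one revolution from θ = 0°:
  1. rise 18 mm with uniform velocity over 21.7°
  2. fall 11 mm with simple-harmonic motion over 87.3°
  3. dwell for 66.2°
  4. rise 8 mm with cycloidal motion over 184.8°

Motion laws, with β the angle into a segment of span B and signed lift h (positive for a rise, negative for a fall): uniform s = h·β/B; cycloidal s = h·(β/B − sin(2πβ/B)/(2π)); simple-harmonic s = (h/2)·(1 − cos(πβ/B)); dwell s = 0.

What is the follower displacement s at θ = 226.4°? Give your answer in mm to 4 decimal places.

seg 1 [0°–21.7°] uniform, h=18: full span → s += 18 → s = 18.0000
seg 2 [21.7°–109°] simple-harmonic, h=-11: full span → s += -11 → s = 7.0000
seg 3 [109°–175.2°] dwell: s stays 7.0000
seg 4 [175.2°–360°] cycloidal, h=8: θ=226.4° here. β=51.2, B=184.8. 8·(0.2771 − sin(2π·0.2771)/(2π)) = 0.9616 → s = 7.9616

7.9616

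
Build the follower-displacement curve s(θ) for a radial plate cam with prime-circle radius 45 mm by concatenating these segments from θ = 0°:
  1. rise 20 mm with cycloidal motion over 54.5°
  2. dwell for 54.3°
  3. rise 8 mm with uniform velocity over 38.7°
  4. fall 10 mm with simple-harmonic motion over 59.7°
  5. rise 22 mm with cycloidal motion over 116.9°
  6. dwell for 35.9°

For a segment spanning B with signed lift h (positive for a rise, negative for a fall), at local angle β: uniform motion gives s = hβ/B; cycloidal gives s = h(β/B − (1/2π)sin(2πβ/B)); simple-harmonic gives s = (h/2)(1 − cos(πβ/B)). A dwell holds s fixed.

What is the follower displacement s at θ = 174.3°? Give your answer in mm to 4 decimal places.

seg 1 [0°–54.5°] cycloidal, h=20: full span → s += 20 → s = 20.0000
seg 2 [54.5°–108.8°] dwell: s stays 20.0000
seg 3 [108.8°–147.5°] uniform, h=8: full span → s += 8 → s = 28.0000
seg 4 [147.5°–207.2°] simple-harmonic, h=-10: θ=174.3° here. β=26.8, B=59.7. -10/2·(1 − cos(π·0.4489)) = -4.2009 → s = 23.7991

23.7991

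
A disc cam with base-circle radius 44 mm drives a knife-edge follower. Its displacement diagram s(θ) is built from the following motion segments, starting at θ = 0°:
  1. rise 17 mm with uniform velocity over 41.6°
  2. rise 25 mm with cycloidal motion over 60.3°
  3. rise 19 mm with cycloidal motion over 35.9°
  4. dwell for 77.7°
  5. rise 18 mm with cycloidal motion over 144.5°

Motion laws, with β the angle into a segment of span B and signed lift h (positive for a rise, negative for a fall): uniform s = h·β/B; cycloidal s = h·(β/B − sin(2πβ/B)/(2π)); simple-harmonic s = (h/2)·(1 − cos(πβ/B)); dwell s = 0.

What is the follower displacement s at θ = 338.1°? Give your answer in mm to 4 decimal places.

seg 1 [0°–41.6°] uniform, h=17: full span → s += 17 → s = 17.0000
seg 2 [41.6°–101.9°] cycloidal, h=25: full span → s += 25 → s = 42.0000
seg 3 [101.9°–137.8°] cycloidal, h=19: full span → s += 19 → s = 61.0000
seg 4 [137.8°–215.5°] dwell: s stays 61.0000
seg 5 [215.5°–360°] cycloidal, h=18: θ=338.1° here. β=122.6, B=144.5. 18·(0.8484 − sin(2π·0.8484)/(2π)) = 17.6060 → s = 78.6060

78.6060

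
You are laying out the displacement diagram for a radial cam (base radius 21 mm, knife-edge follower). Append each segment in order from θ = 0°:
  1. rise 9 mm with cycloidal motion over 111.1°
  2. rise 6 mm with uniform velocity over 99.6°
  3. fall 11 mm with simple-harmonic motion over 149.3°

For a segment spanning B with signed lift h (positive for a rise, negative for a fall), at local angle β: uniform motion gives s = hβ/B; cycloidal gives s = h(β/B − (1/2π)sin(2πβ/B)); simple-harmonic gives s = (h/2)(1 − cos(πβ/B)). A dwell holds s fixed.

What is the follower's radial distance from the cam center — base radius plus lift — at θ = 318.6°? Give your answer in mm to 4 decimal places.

seg 1 [0°–111.1°] cycloidal, h=9: full span → s += 9 → s = 9.0000
seg 2 [111.1°–210.7°] uniform, h=6: full span → s += 6 → s = 15.0000
seg 3 [210.7°–360°] simple-harmonic, h=-11: θ=318.6° here. β=107.9, B=149.3. -11/2·(1 − cos(π·0.7227)) = -9.0417 → s = 5.9583
radial distance = base radius + s = 21 + 5.9583 = 26.9583

26.9583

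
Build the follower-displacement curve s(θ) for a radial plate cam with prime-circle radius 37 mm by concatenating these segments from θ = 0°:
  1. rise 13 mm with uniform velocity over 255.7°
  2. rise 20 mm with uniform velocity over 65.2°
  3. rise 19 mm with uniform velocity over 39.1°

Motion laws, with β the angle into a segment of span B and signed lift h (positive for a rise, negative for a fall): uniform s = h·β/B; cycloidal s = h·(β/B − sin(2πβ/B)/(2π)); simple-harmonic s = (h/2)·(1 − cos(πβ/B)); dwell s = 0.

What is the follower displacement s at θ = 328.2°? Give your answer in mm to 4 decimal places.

seg 1 [0°–255.7°] uniform, h=13: full span → s += 13 → s = 13.0000
seg 2 [255.7°–320.9°] uniform, h=20: full span → s += 20 → s = 33.0000
seg 3 [320.9°–360°] uniform, h=19: θ=328.2° here. β=7.3, B=39.1. 19·7.3/39.1 = 3.5473 → s = 36.5473

36.5473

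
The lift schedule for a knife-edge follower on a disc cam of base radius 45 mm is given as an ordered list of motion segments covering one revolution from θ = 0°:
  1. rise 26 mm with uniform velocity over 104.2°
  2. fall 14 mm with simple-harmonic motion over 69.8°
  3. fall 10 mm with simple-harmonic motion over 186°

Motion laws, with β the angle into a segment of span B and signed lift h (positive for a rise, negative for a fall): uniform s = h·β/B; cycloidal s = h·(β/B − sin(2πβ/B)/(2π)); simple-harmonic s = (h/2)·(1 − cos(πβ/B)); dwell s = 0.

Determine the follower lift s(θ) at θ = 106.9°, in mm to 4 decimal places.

seg 1 [0°–104.2°] uniform, h=26: full span → s += 26 → s = 26.0000
seg 2 [104.2°–174°] simple-harmonic, h=-14: θ=106.9° here. β=2.7, B=69.8. -14/2·(1 − cos(π·0.0387)) = -0.0516 → s = 25.9484

25.9484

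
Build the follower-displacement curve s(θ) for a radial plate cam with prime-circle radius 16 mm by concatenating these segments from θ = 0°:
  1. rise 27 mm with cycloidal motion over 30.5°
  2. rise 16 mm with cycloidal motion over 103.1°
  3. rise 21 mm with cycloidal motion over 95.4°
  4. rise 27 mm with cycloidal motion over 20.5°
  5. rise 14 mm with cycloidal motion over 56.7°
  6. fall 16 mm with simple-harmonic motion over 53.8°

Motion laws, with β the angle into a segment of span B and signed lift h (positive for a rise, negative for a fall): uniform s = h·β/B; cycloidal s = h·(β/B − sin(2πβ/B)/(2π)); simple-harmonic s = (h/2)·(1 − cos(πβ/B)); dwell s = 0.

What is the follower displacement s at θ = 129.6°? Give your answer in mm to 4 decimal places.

seg 1 [0°–30.5°] cycloidal, h=27: full span → s += 27 → s = 27.0000
seg 2 [30.5°–133.6°] cycloidal, h=16: θ=129.6° here. β=99.1, B=103.1. 16·(0.9612 − sin(2π·0.9612)/(2π)) = 15.9939 → s = 42.9939

42.9939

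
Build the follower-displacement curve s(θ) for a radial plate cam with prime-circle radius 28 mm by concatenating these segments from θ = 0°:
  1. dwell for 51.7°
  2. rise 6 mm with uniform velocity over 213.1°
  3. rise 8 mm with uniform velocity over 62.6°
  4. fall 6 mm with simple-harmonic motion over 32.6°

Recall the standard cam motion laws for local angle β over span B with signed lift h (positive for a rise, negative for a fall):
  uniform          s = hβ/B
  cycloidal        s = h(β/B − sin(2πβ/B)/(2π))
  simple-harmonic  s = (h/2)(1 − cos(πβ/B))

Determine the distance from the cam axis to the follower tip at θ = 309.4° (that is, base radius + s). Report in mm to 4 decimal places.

seg 1 [0°–51.7°] dwell: s stays 0.0000
seg 2 [51.7°–264.8°] uniform, h=6: full span → s += 6 → s = 6.0000
seg 3 [264.8°–327.4°] uniform, h=8: θ=309.4° here. β=44.6, B=62.6. 8·44.6/62.6 = 5.6997 → s = 11.6997
radial distance = base radius + s = 28 + 11.6997 = 39.6997

39.6997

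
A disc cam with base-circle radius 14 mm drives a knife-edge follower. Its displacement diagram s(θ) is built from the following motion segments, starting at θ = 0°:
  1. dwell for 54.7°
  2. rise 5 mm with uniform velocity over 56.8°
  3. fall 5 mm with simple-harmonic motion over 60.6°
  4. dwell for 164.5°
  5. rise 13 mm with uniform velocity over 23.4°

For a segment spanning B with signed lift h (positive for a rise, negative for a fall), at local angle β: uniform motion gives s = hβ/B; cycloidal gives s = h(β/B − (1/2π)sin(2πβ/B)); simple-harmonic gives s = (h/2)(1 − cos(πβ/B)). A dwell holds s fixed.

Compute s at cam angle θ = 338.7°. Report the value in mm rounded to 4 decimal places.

seg 1 [0°–54.7°] dwell: s stays 0.0000
seg 2 [54.7°–111.5°] uniform, h=5: full span → s += 5 → s = 5.0000
seg 3 [111.5°–172.1°] simple-harmonic, h=-5: full span → s += -5 → s = 0.0000
seg 4 [172.1°–336.6°] dwell: s stays 0.0000
seg 5 [336.6°–360°] uniform, h=13: θ=338.7° here. β=2.1, B=23.4. 13·2.1/23.4 = 1.1667 → s = 1.1667

1.1667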